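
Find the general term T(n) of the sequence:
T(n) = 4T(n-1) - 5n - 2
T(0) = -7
First-order linear with linear forcing.
Homogeneous solution: T_h(n) = A·(4)^n.
Try particular T_p(n) = pn + q. Substituting:
  pn + q = 4(p(n-1) + q) - 5n - 2.
Matching the n-coefficient: p = 4p - 5 ⇒ p = \frac{5}{3}.
Matching constants: q = -4p + 4q - 2 ⇒ q = \frac{26}{9}.
General: T(n) = A·(4)^n + \frac{5 n}{3} + \frac{26}{9}.
Apply T(0) = -7: A + \frac{26}{9} = -7 ⇒ A = - \frac{89}{9}.
So T(n) = - \frac{89 \cdot 4^{n}}{9} + \frac{5 n}{3} + \frac{26}{9}.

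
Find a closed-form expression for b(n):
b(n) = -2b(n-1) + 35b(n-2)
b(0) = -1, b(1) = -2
Characteristic equation: x² + 2x - 35 = 0, which factors as (x - (5))(x - (-7)) = 0.
Roots r₁ = 5, r₂ = -7 (distinct).
General solution: b(n) = A·(5)^n + B·(-7)^n.
From b(0) = -1: A + B = -1.
From b(1) = -2: 5A - 7B = -2.
Solving: A = - \frac{3}{4}, B = - \frac{1}{4}.
So b(n) = - \frac{\left(-7\right)^{n}}{4} - \frac{3 \cdot 5^{n}}{4}.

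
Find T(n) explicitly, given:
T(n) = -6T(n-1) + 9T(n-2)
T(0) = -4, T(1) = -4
Characteristic equation: x² + 6x - 9 = 0.
Discriminant Δ = (-6)² + 4·(9) = 72.
Roots r₁,₂ = (-6 ± √72)/2, so r₁ = -3 + 3 \sqrt{2}, r₂ = - 3 \sqrt{2} - 3.
General solution: T(n) = A·r₁^n + B·r₂^n.
From the initial conditions, A + B = -4 and r₁A + r₂B = -4.
Since r₁ - r₂ = √72: A = (-4 - (-4)r₂)/√72 = -2 - \frac{4 \sqrt{2}}{3}, and B = -4 - A = -2 + \frac{4 \sqrt{2}}{3}.
So T(n) = \left(-2 - \frac{4 \sqrt{2}}{3}\right)\left(-3 + 3 \sqrt{2}\right)^n + \left(-2 + \frac{4 \sqrt{2}}{3}\right)\left(- 3 \sqrt{2} - 3\right)^n.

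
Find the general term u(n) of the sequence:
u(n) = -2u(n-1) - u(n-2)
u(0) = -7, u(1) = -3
Characteristic equation: x² + 2x + 1 = 0, which is (x - (-1))².
Repeated root r = -1.
General solution: u(n) = (A + Bn)·(-1)^n.
From u(0) = -7: A = -7.
From u(1) = -3: (A + B)·(-1) = -3 ⇒ B = 10.
So u(n) = \left(10 n - 7\right) \cdot (-1)^n.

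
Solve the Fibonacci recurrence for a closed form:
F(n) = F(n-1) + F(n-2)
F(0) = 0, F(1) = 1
This is the Fibonacci sequence.
Characteristic equation: x² - x - 1 = 0; roots r₁ = \frac{1}{2} + \frac{\sqrt{5}}{2}, r₂ = \frac{1}{2} - \frac{\sqrt{5}}{2}.
General: F(n) = A·r₁^n + B·r₂^n. Solving with F(0)=0, F(1)=1 gives A = \frac{\sqrt{5}}{5}, B = - \frac{\sqrt{5}}{5}.
So F(n) = \frac{2^{- n} \sqrt{5} \left(- \left(1 - \sqrt{5}\right)^{n} + \left(1 + \sqrt{5}\right)^{n}\right)}{5}.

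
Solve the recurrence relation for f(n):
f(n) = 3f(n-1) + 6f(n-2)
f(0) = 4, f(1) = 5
Characteristic equation: x² - 3x - 6 = 0.
Discriminant Δ = (3)² + 4·(6) = 33.
Roots r₁,₂ = (3 ± √33)/2, so r₁ = \frac{3}{2} + \frac{\sqrt{33}}{2}, r₂ = \frac{3}{2} - \frac{\sqrt{33}}{2}.
General solution: f(n) = A·r₁^n + B·r₂^n.
From the initial conditions, A + B = 4 and r₁A + r₂B = 5.
Since r₁ - r₂ = √33: A = (5 - (4)r₂)/√33 = 2 - \frac{\sqrt{33}}{33}, and B = 4 - A = \frac{\sqrt{33}}{33} + 2.
So f(n) = \left(2 - \frac{\sqrt{33}}{33}\right)\left(\frac{3}{2} + \frac{\sqrt{33}}{2}\right)^n + \left(\frac{\sqrt{33}}{33} + 2\right)\left(\frac{3}{2} - \frac{\sqrt{33}}{2}\right)^n.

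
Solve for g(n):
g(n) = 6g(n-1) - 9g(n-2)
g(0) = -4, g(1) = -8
Characteristic equation: x² - 6x + 9 = 0, which is (x - (3))².
Repeated root r = 3.
General solution: g(n) = (A + Bn)·(3)^n.
From g(0) = -4: A = -4.
From g(1) = -8: (A + B)·(3) = -8 ⇒ B = \frac{4}{3}.
So g(n) = \left(\frac{4 n}{3} - 4\right) \cdot (3)^n.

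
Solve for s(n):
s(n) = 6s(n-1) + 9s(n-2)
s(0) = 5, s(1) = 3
Characteristic equation: x² - 6x - 9 = 0.
Discriminant Δ = (6)² + 4·(9) = 72.
Roots r₁,₂ = (6 ± √72)/2, so r₁ = 3 + 3 \sqrt{2}, r₂ = 3 - 3 \sqrt{2}.
General solution: s(n) = A·r₁^n + B·r₂^n.
From the initial conditions, A + B = 5 and r₁A + r₂B = 3.
Since r₁ - r₂ = √72: A = (3 - (5)r₂)/√72 = \frac{5}{2} - \sqrt{2}, and B = 5 - A = \sqrt{2} + \frac{5}{2}.
So s(n) = \left(\frac{5}{2} - \sqrt{2}\right)\left(3 + 3 \sqrt{2}\right)^n + \left(\sqrt{2} + \frac{5}{2}\right)\left(3 - 3 \sqrt{2}\right)^n.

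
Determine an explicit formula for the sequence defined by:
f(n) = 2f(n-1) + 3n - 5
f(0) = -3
First-order linear with linear forcing.
Homogeneous solution: f_h(n) = A·(2)^n.
Try particular f_p(n) = pn + q. Substituting:
  pn + q = 2(p(n-1) + q) + 3n - 5.
Matching the n-coefficient: p = 2p + 3 ⇒ p = -3.
Matching constants: q = -2p + 2q - 5 ⇒ q = -1.
General: f(n) = A·(2)^n - 3 n - 1.
Apply f(0) = -3: A - 1 = -3 ⇒ A = -2.
So f(n) = - 2 \cdot 2^{n} - 3 n - 1.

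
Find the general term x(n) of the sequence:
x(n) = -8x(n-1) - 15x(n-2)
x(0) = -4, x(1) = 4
Characteristic equation: x² + 8x + 15 = 0, which factors as (x - (-5))(x - (-3)) = 0.
Roots r₁ = -5, r₂ = -3 (distinct).
General solution: x(n) = A·(-5)^n + B·(-3)^n.
From x(0) = -4: A + B = -4.
From x(1) = 4: -5A - 3B = 4.
Solving: A = 4, B = -8.
So x(n) = - 8 \left(-3\right)^{n} + 4 \left(-5\right)^{n}.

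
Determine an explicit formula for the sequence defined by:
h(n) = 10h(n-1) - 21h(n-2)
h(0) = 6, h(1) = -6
Characteristic equation: x² - 10x + 21 = 0, which factors as (x - (3))(x - (7)) = 0.
Roots r₁ = 3, r₂ = 7 (distinct).
General solution: h(n) = A·(3)^n + B·(7)^n.
From h(0) = 6: A + B = 6.
From h(1) = -6: 3A + 7B = -6.
Solving: A = 12, B = -6.
So h(n) = 12 \cdot 3^{n} - 6 \cdot 7^{n}.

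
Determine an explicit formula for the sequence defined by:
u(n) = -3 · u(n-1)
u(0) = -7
Pure geometric recurrence with ratio -3.
By induction u(n) = u(0) · (-3)^n = - 7 \left(-3\right)^{n}.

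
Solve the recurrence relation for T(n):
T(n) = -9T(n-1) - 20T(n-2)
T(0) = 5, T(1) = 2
Characteristic equation: x² + 9x + 20 = 0, which factors as (x - (-4))(x - (-5)) = 0.
Roots r₁ = -4, r₂ = -5 (distinct).
General solution: T(n) = A·(-4)^n + B·(-5)^n.
From T(0) = 5: A + B = 5.
From T(1) = 2: -4A - 5B = 2.
Solving: A = 27, B = -22.
So T(n) = 27 \left(-4\right)^{n} - 22 \left(-5\right)^{n}.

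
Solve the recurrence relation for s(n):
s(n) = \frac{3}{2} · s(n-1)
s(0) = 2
Pure geometric recurrence with ratio \frac{3}{2}.
By induction s(n) = s(0) · (\frac{3}{2})^n = 2 \left(\frac{3}{2}\right)^{n}.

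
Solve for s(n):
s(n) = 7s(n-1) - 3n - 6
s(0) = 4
First-order linear with linear forcing.
Homogeneous solution: s_h(n) = A·(7)^n.
Try particular s_p(n) = pn + q. Substituting:
  pn + q = 7(p(n-1) + q) - 3n - 6.
Matching the n-coefficient: p = 7p - 3 ⇒ p = \frac{1}{2}.
Matching constants: q = -7p + 7q - 6 ⇒ q = \frac{19}{12}.
General: s(n) = A·(7)^n + \frac{n}{2} + \frac{19}{12}.
Apply s(0) = 4: A + \frac{19}{12} = 4 ⇒ A = \frac{29}{12}.
So s(n) = \frac{29 \cdot 7^{n}}{12} + \frac{n}{2} + \frac{19}{12}.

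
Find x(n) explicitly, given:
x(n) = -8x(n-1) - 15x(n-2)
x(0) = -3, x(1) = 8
Characteristic equation: x² + 8x + 15 = 0, which factors as (x - (-5))(x - (-3)) = 0.
Roots r₁ = -5, r₂ = -3 (distinct).
General solution: x(n) = A·(-5)^n + B·(-3)^n.
From x(0) = -3: A + B = -3.
From x(1) = 8: -5A - 3B = 8.
Solving: A = \frac{1}{2}, B = - \frac{7}{2}.
So x(n) = - \frac{7 \left(-3\right)^{n}}{2} + \frac{\left(-5\right)^{n}}{2}.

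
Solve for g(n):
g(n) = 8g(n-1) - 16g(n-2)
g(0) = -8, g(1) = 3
Characteristic equation: x² - 8x + 16 = 0, which is (x - (4))².
Repeated root r = 4.
General solution: g(n) = (A + Bn)·(4)^n.
From g(0) = -8: A = -8.
From g(1) = 3: (A + B)·(4) = 3 ⇒ B = \frac{35}{4}.
So g(n) = \left(\frac{35 n}{4} - 8\right) \cdot (4)^n.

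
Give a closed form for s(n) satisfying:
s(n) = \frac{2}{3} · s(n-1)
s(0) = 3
Pure geometric recurrence with ratio \frac{2}{3}.
By induction s(n) = s(0) · (\frac{2}{3})^n = 3 \left(\frac{2}{3}\right)^{n}.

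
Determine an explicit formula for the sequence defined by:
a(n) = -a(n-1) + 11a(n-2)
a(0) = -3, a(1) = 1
Characteristic equation: x² + x - 11 = 0.
Discriminant Δ = (-1)² + 4·(11) = 45.
Roots r₁,₂ = (-1 ± √45)/2, so r₁ = - \frac{1}{2} + \frac{3 \sqrt{5}}{2}, r₂ = - \frac{3 \sqrt{5}}{2} - \frac{1}{2}.
General solution: a(n) = A·r₁^n + B·r₂^n.
From the initial conditions, A + B = -3 and r₁A + r₂B = 1.
Since r₁ - r₂ = √45: A = (1 - (-3)r₂)/√45 = - \frac{3}{2} - \frac{\sqrt{5}}{30}, and B = -3 - A = - \frac{3}{2} + \frac{\sqrt{5}}{30}.
So a(n) = \left(- \frac{3}{2} - \frac{\sqrt{5}}{30}\right)\left(- \frac{1}{2} + \frac{3 \sqrt{5}}{2}\right)^n + \left(- \frac{3}{2} + \frac{\sqrt{5}}{30}\right)\left(- \frac{3 \sqrt{5}}{2} - \frac{1}{2}\right)^n.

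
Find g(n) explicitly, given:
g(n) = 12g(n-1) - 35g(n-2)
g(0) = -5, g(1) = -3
Characteristic equation: x² - 12x + 35 = 0, which factors as (x - (7))(x - (5)) = 0.
Roots r₁ = 7, r₂ = 5 (distinct).
General solution: g(n) = A·(7)^n + B·(5)^n.
From g(0) = -5: A + B = -5.
From g(1) = -3: 7A + 5B = -3.
Solving: A = 11, B = -16.
So g(n) = - 16 \cdot 5^{n} + 11 \cdot 7^{n}.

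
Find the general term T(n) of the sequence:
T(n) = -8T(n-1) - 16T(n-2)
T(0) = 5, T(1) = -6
Characteristic equation: x² + 8x + 16 = 0, which is (x - (-4))².
Repeated root r = -4.
General solution: T(n) = (A + Bn)·(-4)^n.
From T(0) = 5: A = 5.
From T(1) = -6: (A + B)·(-4) = -6 ⇒ B = - \frac{7}{2}.
So T(n) = \left(5 - \frac{7 n}{2}\right) \cdot (-4)^n.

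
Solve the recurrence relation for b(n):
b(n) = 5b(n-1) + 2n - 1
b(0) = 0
First-order linear with linear forcing.
Homogeneous solution: b_h(n) = A·(5)^n.
Try particular b_p(n) = pn + q. Substituting:
  pn + q = 5(p(n-1) + q) + 2n - 1.
Matching the n-coefficient: p = 5p + 2 ⇒ p = - \frac{1}{2}.
Matching constants: q = -5p + 5q - 1 ⇒ q = - \frac{3}{8}.
General: b(n) = A·(5)^n - \frac{n}{2} - \frac{3}{8}.
Apply b(0) = 0: A - \frac{3}{8} = 0 ⇒ A = \frac{3}{8}.
So b(n) = \frac{3 \cdot 5^{n}}{8} - \frac{n}{2} - \frac{3}{8}.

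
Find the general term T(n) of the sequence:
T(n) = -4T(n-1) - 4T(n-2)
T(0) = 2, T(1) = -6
Characteristic equation: x² + 4x + 4 = 0, which is (x - (-2))².
Repeated root r = -2.
General solution: T(n) = (A + Bn)·(-2)^n.
From T(0) = 2: A = 2.
From T(1) = -6: (A + B)·(-2) = -6 ⇒ B = 1.
So T(n) = \left(n + 2\right) \cdot (-2)^n.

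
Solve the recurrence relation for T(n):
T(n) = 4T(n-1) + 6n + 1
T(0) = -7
First-order linear with linear forcing.
Homogeneous solution: T_h(n) = A·(4)^n.
Try particular T_p(n) = pn + q. Substituting:
  pn + q = 4(p(n-1) + q) + 6n + 1.
Matching the n-coefficient: p = 4p + 6 ⇒ p = -2.
Matching constants: q = -4p + 4q + 1 ⇒ q = -3.
General: T(n) = A·(4)^n - 2 n - 3.
Apply T(0) = -7: A - 3 = -7 ⇒ A = -4.
So T(n) = - 4 \cdot 4^{n} - 2 n - 3.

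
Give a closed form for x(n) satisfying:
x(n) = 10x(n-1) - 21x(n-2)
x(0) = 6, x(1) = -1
Characteristic equation: x² - 10x + 21 = 0, which factors as (x - (7))(x - (3)) = 0.
Roots r₁ = 7, r₂ = 3 (distinct).
General solution: x(n) = A·(7)^n + B·(3)^n.
From x(0) = 6: A + B = 6.
From x(1) = -1: 7A + 3B = -1.
Solving: A = - \frac{19}{4}, B = \frac{43}{4}.
So x(n) = \frac{43 \cdot 3^{n}}{4} - \frac{19 \cdot 7^{n}}{4}.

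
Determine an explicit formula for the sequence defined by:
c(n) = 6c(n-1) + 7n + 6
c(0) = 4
First-order linear with linear forcing.
Homogeneous solution: c_h(n) = A·(6)^n.
Try particular c_p(n) = pn + q. Substituting:
  pn + q = 6(p(n-1) + q) + 7n + 6.
Matching the n-coefficient: p = 6p + 7 ⇒ p = - \frac{7}{5}.
Matching constants: q = -6p + 6q + 6 ⇒ q = - \frac{72}{25}.
General: c(n) = A·(6)^n - \frac{7 n}{5} - \frac{72}{25}.
Apply c(0) = 4: A - \frac{72}{25} = 4 ⇒ A = \frac{172}{25}.
So c(n) = \frac{172 \cdot 6^{n}}{25} - \frac{7 n}{5} - \frac{72}{25}.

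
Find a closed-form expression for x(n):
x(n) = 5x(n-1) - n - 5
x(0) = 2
First-order linear with linear forcing.
Homogeneous solution: x_h(n) = A·(5)^n.
Try particular x_p(n) = pn + q. Substituting:
  pn + q = 5(p(n-1) + q) - n - 5.
Matching the n-coefficient: p = 5p - 1 ⇒ p = \frac{1}{4}.
Matching constants: q = -5p + 5q - 5 ⇒ q = \frac{25}{16}.
General: x(n) = A·(5)^n + \frac{n}{4} + \frac{25}{16}.
Apply x(0) = 2: A + \frac{25}{16} = 2 ⇒ A = \frac{7}{16}.
So x(n) = \frac{7 \cdot 5^{n}}{16} + \frac{n}{4} + \frac{25}{16}.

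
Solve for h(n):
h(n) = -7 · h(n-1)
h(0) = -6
Pure geometric recurrence with ratio -7.
By induction h(n) = h(0) · (-7)^n = - 6 \left(-7\right)^{n}.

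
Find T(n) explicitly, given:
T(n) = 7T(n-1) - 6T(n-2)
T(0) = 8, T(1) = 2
Characteristic equation: x² - 7x + 6 = 0, which factors as (x - (6))(x - (1)) = 0.
Roots r₁ = 6, r₂ = 1 (distinct).
General solution: T(n) = A·(6)^n + B·(1)^n.
From T(0) = 8: A + B = 8.
From T(1) = 2: 6A + B = 2.
Solving: A = - \frac{6}{5}, B = \frac{46}{5}.
So T(n) = \frac{46}{5} - \frac{6 \cdot 6^{n}}{5}.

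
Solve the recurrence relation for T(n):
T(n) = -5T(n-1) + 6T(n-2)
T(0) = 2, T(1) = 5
Characteristic equation: x² + 5x - 6 = 0, which factors as (x - (-6))(x - (1)) = 0.
Roots r₁ = -6, r₂ = 1 (distinct).
General solution: T(n) = A·(-6)^n + B·(1)^n.
From T(0) = 2: A + B = 2.
From T(1) = 5: -6A + B = 5.
Solving: A = - \frac{3}{7}, B = \frac{17}{7}.
So T(n) = \frac{17}{7} - \frac{3 \left(-6\right)^{n}}{7}.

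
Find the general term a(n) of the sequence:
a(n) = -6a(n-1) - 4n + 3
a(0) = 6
First-order linear with linear forcing.
Homogeneous solution: a_h(n) = A·(-6)^n.
Try particular a_p(n) = pn + q. Substituting:
  pn + q = -6(p(n-1) + q) - 4n + 3.
Matching the n-coefficient: p = -6p - 4 ⇒ p = - \frac{4}{7}.
Matching constants: q = 6p - 6q + 3 ⇒ q = - \frac{3}{49}.
General: a(n) = A·(-6)^n - \frac{4 n}{7} - \frac{3}{49}.
Apply a(0) = 6: A - \frac{3}{49} = 6 ⇒ A = \frac{297}{49}.
So a(n) = \frac{297 \left(-6\right)^{n}}{49} - \frac{4 n}{7} - \frac{3}{49}.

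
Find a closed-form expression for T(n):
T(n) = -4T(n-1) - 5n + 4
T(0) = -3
First-order linear with linear forcing.
Homogeneous solution: T_h(n) = A·(-4)^n.
Try particular T_p(n) = pn + q. Substituting:
  pn + q = -4(p(n-1) + q) - 5n + 4.
Matching the n-coefficient: p = -4p - 5 ⇒ p = -1.
Matching constants: q = 4p - 4q + 4 ⇒ q = 0.
General: T(n) = A·(-4)^n - n + 0.
Apply T(0) = -3: A + 0 = -3 ⇒ A = -3.
So T(n) = - 3 \left(-4\right)^{n} - n.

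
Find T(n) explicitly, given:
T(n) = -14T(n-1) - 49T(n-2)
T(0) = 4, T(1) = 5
Characteristic equation: x² + 14x + 49 = 0, which is (x - (-7))².
Repeated root r = -7.
General solution: T(n) = (A + Bn)·(-7)^n.
From T(0) = 4: A = 4.
From T(1) = 5: (A + B)·(-7) = 5 ⇒ B = - \frac{33}{7}.
So T(n) = \left(4 - \frac{33 n}{7}\right) \cdot (-7)^n.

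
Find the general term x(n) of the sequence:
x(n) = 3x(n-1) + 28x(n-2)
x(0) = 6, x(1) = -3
Characteristic equation: x² - 3x - 28 = 0, which factors as (x - (7))(x - (-4)) = 0.
Roots r₁ = 7, r₂ = -4 (distinct).
General solution: x(n) = A·(7)^n + B·(-4)^n.
From x(0) = 6: A + B = 6.
From x(1) = -3: 7A - 4B = -3.
Solving: A = \frac{21}{11}, B = \frac{45}{11}.
So x(n) = \frac{45 \left(-4\right)^{n}}{11} + \frac{21 \cdot 7^{n}}{11}.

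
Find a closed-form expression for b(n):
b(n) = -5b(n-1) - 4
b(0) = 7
First-order linear non-homogeneous.
Homogeneous solution: b_h(n) = A·(-5)^n.
Try constant particular solution b_p = K: K = -5K - 4 ⇒ K = - \frac{2}{3}.
General: b(n) = A·(-5)^n - \frac{2}{3}.
Apply b(0) = 7: A - \frac{2}{3} = 7 ⇒ A = \frac{23}{3}.
So b(n) = \frac{23 \left(-5\right)^{n}}{3} - \frac{2}{3}.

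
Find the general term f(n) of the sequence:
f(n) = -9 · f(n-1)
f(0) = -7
Pure geometric recurrence with ratio -9.
By induction f(n) = f(0) · (-9)^n = - 7 \left(-9\right)^{n}.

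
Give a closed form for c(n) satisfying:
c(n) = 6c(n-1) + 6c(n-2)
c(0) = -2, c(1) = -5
Characteristic equation: x² - 6x - 6 = 0.
Discriminant Δ = (6)² + 4·(6) = 60.
Roots r₁,₂ = (6 ± √60)/2, so r₁ = 3 + \sqrt{15}, r₂ = 3 - \sqrt{15}.
General solution: c(n) = A·r₁^n + B·r₂^n.
From the initial conditions, A + B = -2 and r₁A + r₂B = -5.
Since r₁ - r₂ = √60: A = (-5 - (-2)r₂)/√60 = -1 + \frac{\sqrt{15}}{30}, and B = -2 - A = -1 - \frac{\sqrt{15}}{30}.
So c(n) = \left(-1 + \frac{\sqrt{15}}{30}\right)\left(3 + \sqrt{15}\right)^n + \left(-1 - \frac{\sqrt{15}}{30}\right)\left(3 - \sqrt{15}\right)^n.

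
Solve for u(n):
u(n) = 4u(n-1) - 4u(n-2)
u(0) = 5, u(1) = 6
Characteristic equation: x² - 4x + 4 = 0, which is (x - (2))².
Repeated root r = 2.
General solution: u(n) = (A + Bn)·(2)^n.
From u(0) = 5: A = 5.
From u(1) = 6: (A + B)·(2) = 6 ⇒ B = -2.
So u(n) = \left(5 - 2 n\right) \cdot (2)^n.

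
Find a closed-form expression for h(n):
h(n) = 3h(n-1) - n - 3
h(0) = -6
First-order linear with linear forcing.
Homogeneous solution: h_h(n) = A·(3)^n.
Try particular h_p(n) = pn + q. Substituting:
  pn + q = 3(p(n-1) + q) - n - 3.
Matching the n-coefficient: p = 3p - 1 ⇒ p = \frac{1}{2}.
Matching constants: q = -3p + 3q - 3 ⇒ q = \frac{9}{4}.
General: h(n) = A·(3)^n + \frac{n}{2} + \frac{9}{4}.
Apply h(0) = -6: A + \frac{9}{4} = -6 ⇒ A = - \frac{33}{4}.
So h(n) = - \frac{33 \cdot 3^{n}}{4} + \frac{n}{2} + \frac{9}{4}.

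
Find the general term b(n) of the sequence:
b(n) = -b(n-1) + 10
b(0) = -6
First-order linear non-homogeneous.
Homogeneous solution: b_h(n) = A·(-1)^n.
Try constant particular solution b_p = K: K = -K + 10 ⇒ K = 5.
General: b(n) = A·(-1)^n + 5.
Apply b(0) = -6: A + 5 = -6 ⇒ A = -11.
So b(n) = 5 - 11 \left(-1\right)^{n}.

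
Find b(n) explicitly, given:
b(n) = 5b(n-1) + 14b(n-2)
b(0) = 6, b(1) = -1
Characteristic equation: x² - 5x - 14 = 0, which factors as (x - (7))(x - (-2)) = 0.
Roots r₁ = 7, r₂ = -2 (distinct).
General solution: b(n) = A·(7)^n + B·(-2)^n.
From b(0) = 6: A + B = 6.
From b(1) = -1: 7A - 2B = -1.
Solving: A = \frac{11}{9}, B = \frac{43}{9}.
So b(n) = \frac{43 \left(-2\right)^{n}}{9} + \frac{11 \cdot 7^{n}}{9}.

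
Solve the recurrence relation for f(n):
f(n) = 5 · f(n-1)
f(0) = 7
Pure geometric recurrence with ratio 5.
By induction f(n) = f(0) · (5)^n = 7 \cdot 5^{n}.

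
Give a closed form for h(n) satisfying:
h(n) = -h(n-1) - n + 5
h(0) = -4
First-order linear with linear forcing.
Homogeneous solution: h_h(n) = A·(-1)^n.
Try particular h_p(n) = pn + q. Substituting:
  pn + q = -(p(n-1) + q) - n + 5.
Matching the n-coefficient: p = -p - 1 ⇒ p = - \frac{1}{2}.
Matching constants: q = p - q + 5 ⇒ q = \frac{9}{4}.
General: h(n) = A·(-1)^n - \frac{n}{2} + \frac{9}{4}.
Apply h(0) = -4: A + \frac{9}{4} = -4 ⇒ A = - \frac{25}{4}.
So h(n) = - \frac{25 \left(-1\right)^{n}}{4} - \frac{n}{2} + \frac{9}{4}.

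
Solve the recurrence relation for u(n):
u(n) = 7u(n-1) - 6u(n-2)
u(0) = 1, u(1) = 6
Characteristic equation: x² - 7x + 6 = 0, which factors as (x - (1))(x - (6)) = 0.
Roots r₁ = 1, r₂ = 6 (distinct).
General solution: u(n) = A·(1)^n + B·(6)^n.
From u(0) = 1: A + B = 1.
From u(1) = 6: A + 6B = 6.
Solving: A = 0, B = 1.
So u(n) = 6^{n}.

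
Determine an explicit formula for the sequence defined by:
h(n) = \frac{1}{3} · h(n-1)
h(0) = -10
Pure geometric recurrence with ratio \frac{1}{3}.
By induction h(n) = h(0) · (\frac{1}{3})^n = - 10 \cdot 3^{- n}.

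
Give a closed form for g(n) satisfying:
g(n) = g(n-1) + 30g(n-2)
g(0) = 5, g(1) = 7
Characteristic equation: x² - x - 30 = 0, which factors as (x - (6))(x - (-5)) = 0.
Roots r₁ = 6, r₂ = -5 (distinct).
General solution: g(n) = A·(6)^n + B·(-5)^n.
From g(0) = 5: A + B = 5.
From g(1) = 7: 6A - 5B = 7.
Solving: A = \frac{32}{11}, B = \frac{23}{11}.
So g(n) = \frac{23 \left(-5\right)^{n}}{11} + \frac{32 \cdot 6^{n}}{11}.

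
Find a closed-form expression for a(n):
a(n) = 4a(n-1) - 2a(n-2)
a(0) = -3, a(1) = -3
Characteristic equation: x² - 4x + 2 = 0.
Discriminant Δ = (4)² + 4·(-2) = 8.
Roots r₁,₂ = (4 ± √8)/2, so r₁ = \sqrt{2} + 2, r₂ = 2 - \sqrt{2}.
General solution: a(n) = A·r₁^n + B·r₂^n.
From the initial conditions, A + B = -3 and r₁A + r₂B = -3.
Since r₁ - r₂ = √8: A = (-3 - (-3)r₂)/√8 = - \frac{3}{2} + \frac{3 \sqrt{2}}{4}, and B = -3 - A = - \frac{3}{2} - \frac{3 \sqrt{2}}{4}.
So a(n) = \left(- \frac{3}{2} + \frac{3 \sqrt{2}}{4}\right)\left(\sqrt{2} + 2\right)^n + \left(- \frac{3}{2} - \frac{3 \sqrt{2}}{4}\right)\left(2 - \sqrt{2}\right)^n.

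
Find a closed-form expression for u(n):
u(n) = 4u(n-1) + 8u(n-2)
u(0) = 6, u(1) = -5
Characteristic equation: x² - 4x - 8 = 0.
Discriminant Δ = (4)² + 4·(8) = 48.
Roots r₁,₂ = (4 ± √48)/2, so r₁ = 2 + 2 \sqrt{3}, r₂ = 2 - 2 \sqrt{3}.
General solution: u(n) = A·r₁^n + B·r₂^n.
From the initial conditions, A + B = 6 and r₁A + r₂B = -5.
Since r₁ - r₂ = √48: A = (-5 - (6)r₂)/√48 = 3 - \frac{17 \sqrt{3}}{12}, and B = 6 - A = \frac{17 \sqrt{3}}{12} + 3.
So u(n) = \left(3 - \frac{17 \sqrt{3}}{12}\right)\left(2 + 2 \sqrt{3}\right)^n + \left(\frac{17 \sqrt{3}}{12} + 3\right)\left(2 - 2 \sqrt{3}\right)^n.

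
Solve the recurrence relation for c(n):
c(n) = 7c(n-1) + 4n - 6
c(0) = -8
First-order linear with linear forcing.
Homogeneous solution: c_h(n) = A·(7)^n.
Try particular c_p(n) = pn + q. Substituting:
  pn + q = 7(p(n-1) + q) + 4n - 6.
Matching the n-coefficient: p = 7p + 4 ⇒ p = - \frac{2}{3}.
Matching constants: q = -7p + 7q - 6 ⇒ q = \frac{2}{9}.
General: c(n) = A·(7)^n - \frac{2 n}{3} + \frac{2}{9}.
Apply c(0) = -8: A + \frac{2}{9} = -8 ⇒ A = - \frac{74}{9}.
So c(n) = - \frac{74 \cdot 7^{n}}{9} - \frac{2 n}{3} + \frac{2}{9}.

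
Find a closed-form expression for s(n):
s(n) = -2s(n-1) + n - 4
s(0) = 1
First-order linear with linear forcing.
Homogeneous solution: s_h(n) = A·(-2)^n.
Try particular s_p(n) = pn + q. Substituting:
  pn + q = -2(p(n-1) + q) + n - 4.
Matching the n-coefficient: p = -2p + 1 ⇒ p = \frac{1}{3}.
Matching constants: q = 2p - 2q - 4 ⇒ q = - \frac{10}{9}.
General: s(n) = A·(-2)^n + \frac{n}{3} - \frac{10}{9}.
Apply s(0) = 1: A - \frac{10}{9} = 1 ⇒ A = \frac{19}{9}.
So s(n) = \frac{19 \left(-2\right)^{n}}{9} + \frac{n}{3} - \frac{10}{9}.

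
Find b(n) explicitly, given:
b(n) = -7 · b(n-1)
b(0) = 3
Pure geometric recurrence with ratio -7.
By induction b(n) = b(0) · (-7)^n = 3 \left(-7\right)^{n}.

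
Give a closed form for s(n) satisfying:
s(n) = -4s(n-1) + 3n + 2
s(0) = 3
First-order linear with linear forcing.
Homogeneous solution: s_h(n) = A·(-4)^n.
Try particular s_p(n) = pn + q. Substituting:
  pn + q = -4(p(n-1) + q) + 3n + 2.
Matching the n-coefficient: p = -4p + 3 ⇒ p = \frac{3}{5}.
Matching constants: q = 4p - 4q + 2 ⇒ q = \frac{22}{25}.
General: s(n) = A·(-4)^n + \frac{3 n}{5} + \frac{22}{25}.
Apply s(0) = 3: A + \frac{22}{25} = 3 ⇒ A = \frac{53}{25}.
So s(n) = \frac{53 \left(-4\right)^{n}}{25} + \frac{3 n}{5} + \frac{22}{25}.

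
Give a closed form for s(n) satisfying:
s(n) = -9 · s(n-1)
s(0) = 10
Pure geometric recurrence with ratio -9.
By induction s(n) = s(0) · (-9)^n = 10 \left(-9\right)^{n}.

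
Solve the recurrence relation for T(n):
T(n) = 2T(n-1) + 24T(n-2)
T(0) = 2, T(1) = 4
Characteristic equation: x² - 2x - 24 = 0, which factors as (x - (6))(x - (-4)) = 0.
Roots r₁ = 6, r₂ = -4 (distinct).
General solution: T(n) = A·(6)^n + B·(-4)^n.
From T(0) = 2: A + B = 2.
From T(1) = 4: 6A - 4B = 4.
Solving: A = \frac{6}{5}, B = \frac{4}{5}.
So T(n) = \frac{4 \left(-4\right)^{n}}{5} + \frac{6 \cdot 6^{n}}{5}.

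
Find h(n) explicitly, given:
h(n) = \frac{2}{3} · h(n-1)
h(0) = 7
Pure geometric recurrence with ratio \frac{2}{3}.
By induction h(n) = h(0) · (\frac{2}{3})^n = 7 \left(\frac{2}{3}\right)^{n}.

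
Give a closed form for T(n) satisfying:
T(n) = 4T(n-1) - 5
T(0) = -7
First-order linear non-homogeneous.
Homogeneous solution: T_h(n) = A·(4)^n.
Try constant particular solution T_p = K: K = 4K - 5 ⇒ K = \frac{5}{3}.
General: T(n) = A·(4)^n + \frac{5}{3}.
Apply T(0) = -7: A + \frac{5}{3} = -7 ⇒ A = - \frac{26}{3}.
So T(n) = \frac{5}{3} - \frac{26 \cdot 4^{n}}{3}.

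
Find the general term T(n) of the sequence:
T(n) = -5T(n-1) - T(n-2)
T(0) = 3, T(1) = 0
Characteristic equation: x² + 5x + 1 = 0.
Discriminant Δ = (-5)² + 4·(-1) = 21.
Roots r₁,₂ = (-5 ± √21)/2, so r₁ = - \frac{5}{2} + \frac{\sqrt{21}}{2}, r₂ = - \frac{5}{2} - \frac{\sqrt{21}}{2}.
General solution: T(n) = A·r₁^n + B·r₂^n.
From the initial conditions, A + B = 3 and r₁A + r₂B = 0.
Since r₁ - r₂ = √21: A = (0 - (3)r₂)/√21 = \frac{3}{2} + \frac{5 \sqrt{21}}{14}, and B = 3 - A = \frac{3}{2} - \frac{5 \sqrt{21}}{14}.
So T(n) = \left(\frac{3}{2} + \frac{5 \sqrt{21}}{14}\right)\left(- \frac{5}{2} + \frac{\sqrt{21}}{2}\right)^n + \left(\frac{3}{2} - \frac{5 \sqrt{21}}{14}\right)\left(- \frac{5}{2} - \frac{\sqrt{21}}{2}\right)^n.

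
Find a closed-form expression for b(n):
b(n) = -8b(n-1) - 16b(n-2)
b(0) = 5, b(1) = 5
Characteristic equation: x² + 8x + 16 = 0, which is (x - (-4))².
Repeated root r = -4.
General solution: b(n) = (A + Bn)·(-4)^n.
From b(0) = 5: A = 5.
From b(1) = 5: (A + B)·(-4) = 5 ⇒ B = - \frac{25}{4}.
So b(n) = \left(5 - \frac{25 n}{4}\right) \cdot (-4)^n.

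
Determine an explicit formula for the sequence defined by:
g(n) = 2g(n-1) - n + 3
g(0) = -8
First-order linear with linear forcing.
Homogeneous solution: g_h(n) = A·(2)^n.
Try particular g_p(n) = pn + q. Substituting:
  pn + q = 2(p(n-1) + q) - n + 3.
Matching the n-coefficient: p = 2p - 1 ⇒ p = 1.
Matching constants: q = -2p + 2q + 3 ⇒ q = -1.
General: g(n) = A·(2)^n + n - 1.
Apply g(0) = -8: A - 1 = -8 ⇒ A = -7.
So g(n) = - 7 \cdot 2^{n} + n - 1.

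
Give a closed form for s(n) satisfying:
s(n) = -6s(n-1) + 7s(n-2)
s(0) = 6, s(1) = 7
Characteristic equation: x² + 6x - 7 = 0, which factors as (x - (-7))(x - (1)) = 0.
Roots r₁ = -7, r₂ = 1 (distinct).
General solution: s(n) = A·(-7)^n + B·(1)^n.
From s(0) = 6: A + B = 6.
From s(1) = 7: -7A + B = 7.
Solving: A = - \frac{1}{8}, B = \frac{49}{8}.
So s(n) = \frac{49}{8} - \frac{\left(-7\right)^{n}}{8}.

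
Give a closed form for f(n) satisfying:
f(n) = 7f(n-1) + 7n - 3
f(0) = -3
First-order linear with linear forcing.
Homogeneous solution: f_h(n) = A·(7)^n.
Try particular f_p(n) = pn + q. Substituting:
  pn + q = 7(p(n-1) + q) + 7n - 3.
Matching the n-coefficient: p = 7p + 7 ⇒ p = - \frac{7}{6}.
Matching constants: q = -7p + 7q - 3 ⇒ q = - \frac{31}{36}.
General: f(n) = A·(7)^n - \frac{7 n}{6} - \frac{31}{36}.
Apply f(0) = -3: A - \frac{31}{36} = -3 ⇒ A = - \frac{77}{36}.
So f(n) = - \frac{77 \cdot 7^{n}}{36} - \frac{7 n}{6} - \frac{31}{36}.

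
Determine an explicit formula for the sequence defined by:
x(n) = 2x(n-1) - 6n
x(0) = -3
First-order linear with linear forcing.
Homogeneous solution: x_h(n) = A·(2)^n.
Try particular x_p(n) = pn + q. Substituting:
  pn + q = 2(p(n-1) + q) - 6n.
Matching the n-coefficient: p = 2p - 6 ⇒ p = 6.
Matching constants: q = -2p + 2q ⇒ q = 12.
General: x(n) = A·(2)^n + 6 n + 12.
Apply x(0) = -3: A + 12 = -3 ⇒ A = -15.
So x(n) = - 15 \cdot 2^{n} + 6 n + 12.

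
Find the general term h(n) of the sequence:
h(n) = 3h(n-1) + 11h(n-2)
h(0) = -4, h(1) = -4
Characteristic equation: x² - 3x - 11 = 0.
Discriminant Δ = (3)² + 4·(11) = 53.
Roots r₁,₂ = (3 ± √53)/2, so r₁ = \frac{3}{2} + \frac{\sqrt{53}}{2}, r₂ = \frac{3}{2} - \frac{\sqrt{53}}{2}.
General solution: h(n) = A·r₁^n + B·r₂^n.
From the initial conditions, A + B = -4 and r₁A + r₂B = -4.
Since r₁ - r₂ = √53: A = (-4 - (-4)r₂)/√53 = -2 + \frac{2 \sqrt{53}}{53}, and B = -4 - A = -2 - \frac{2 \sqrt{53}}{53}.
So h(n) = \left(-2 + \frac{2 \sqrt{53}}{53}\right)\left(\frac{3}{2} + \frac{\sqrt{53}}{2}\right)^n + \left(-2 - \frac{2 \sqrt{53}}{53}\right)\left(\frac{3}{2} - \frac{\sqrt{53}}{2}\right)^n.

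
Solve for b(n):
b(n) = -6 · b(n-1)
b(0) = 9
Pure geometric recurrence with ratio -6.
By induction b(n) = b(0) · (-6)^n = 9 \left(-6\right)^{n}.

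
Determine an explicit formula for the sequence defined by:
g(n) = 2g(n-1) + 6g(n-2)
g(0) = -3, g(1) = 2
Characteristic equation: x² - 2x - 6 = 0.
Discriminant Δ = (2)² + 4·(6) = 28.
Roots r₁,₂ = (2 ± √28)/2, so r₁ = 1 + \sqrt{7}, r₂ = 1 - \sqrt{7}.
General solution: g(n) = A·r₁^n + B·r₂^n.
From the initial conditions, A + B = -3 and r₁A + r₂B = 2.
Since r₁ - r₂ = √28: A = (2 - (-3)r₂)/√28 = - \frac{3}{2} + \frac{5 \sqrt{7}}{14}, and B = -3 - A = - \frac{3}{2} - \frac{5 \sqrt{7}}{14}.
So g(n) = \left(- \frac{3}{2} + \frac{5 \sqrt{7}}{14}\right)\left(1 + \sqrt{7}\right)^n + \left(- \frac{3}{2} - \frac{5 \sqrt{7}}{14}\right)\left(1 - \sqrt{7}\right)^n.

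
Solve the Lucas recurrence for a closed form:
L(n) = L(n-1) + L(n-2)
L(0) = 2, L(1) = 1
This is the Lucas sequence.
Characteristic equation: x² - x - 1 = 0; roots r₁ = \frac{1}{2} + \frac{\sqrt{5}}{2}, r₂ = \frac{1}{2} - \frac{\sqrt{5}}{2}.
General: L(n) = A·r₁^n + B·r₂^n. Solving with L(0)=2, L(1)=1 gives A = 1, B = 1.
So L(n) = 2^{- n} \left(\left(1 - \sqrt{5}\right)^{n} + \left(1 + \sqrt{5}\right)^{n}\right).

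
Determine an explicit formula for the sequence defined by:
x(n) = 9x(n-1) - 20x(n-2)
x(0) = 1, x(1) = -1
Characteristic equation: x² - 9x + 20 = 0, which factors as (x - (5))(x - (4)) = 0.
Roots r₁ = 5, r₂ = 4 (distinct).
General solution: x(n) = A·(5)^n + B·(4)^n.
From x(0) = 1: A + B = 1.
From x(1) = -1: 5A + 4B = -1.
Solving: A = -5, B = 6.
So x(n) = 6 \cdot 4^{n} - 5 \cdot 5^{n}.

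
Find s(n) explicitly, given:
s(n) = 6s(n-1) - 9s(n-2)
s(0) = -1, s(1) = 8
Characteristic equation: x² - 6x + 9 = 0, which is (x - (3))².
Repeated root r = 3.
General solution: s(n) = (A + Bn)·(3)^n.
From s(0) = -1: A = -1.
From s(1) = 8: (A + B)·(3) = 8 ⇒ B = \frac{11}{3}.
So s(n) = \left(\frac{11 n}{3} - 1\right) \cdot (3)^n.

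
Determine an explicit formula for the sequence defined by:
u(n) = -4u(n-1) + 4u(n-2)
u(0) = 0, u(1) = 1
Characteristic equation: x² + 4x - 4 = 0.
Discriminant Δ = (-4)² + 4·(4) = 32.
Roots r₁,₂ = (-4 ± √32)/2, so r₁ = -2 + 2 \sqrt{2}, r₂ = - 2 \sqrt{2} - 2.
General solution: u(n) = A·r₁^n + B·r₂^n.
From the initial conditions, A + B = 0 and r₁A + r₂B = 1.
Since r₁ - r₂ = √32: A = (1 - (0)r₂)/√32 = \frac{\sqrt{2}}{8}, and B = 0 - A = - \frac{\sqrt{2}}{8}.
So u(n) = \left(\frac{\sqrt{2}}{8}\right)\left(-2 + 2 \sqrt{2}\right)^n + \left(- \frac{\sqrt{2}}{8}\right)\left(- 2 \sqrt{2} - 2\right)^n.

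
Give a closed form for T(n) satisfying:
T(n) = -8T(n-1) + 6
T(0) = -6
First-order linear non-homogeneous.
Homogeneous solution: T_h(n) = A·(-8)^n.
Try constant particular solution T_p = K: K = -8K + 6 ⇒ K = \frac{2}{3}.
General: T(n) = A·(-8)^n + \frac{2}{3}.
Apply T(0) = -6: A + \frac{2}{3} = -6 ⇒ A = - \frac{20}{3}.
So T(n) = \frac{2}{3} - \frac{20 \left(-8\right)^{n}}{3}.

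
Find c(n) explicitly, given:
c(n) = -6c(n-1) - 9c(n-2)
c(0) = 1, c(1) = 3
Characteristic equation: x² + 6x + 9 = 0, which is (x - (-3))².
Repeated root r = -3.
General solution: c(n) = (A + Bn)·(-3)^n.
From c(0) = 1: A = 1.
From c(1) = 3: (A + B)·(-3) = 3 ⇒ B = -2.
So c(n) = \left(1 - 2 n\right) \cdot (-3)^n.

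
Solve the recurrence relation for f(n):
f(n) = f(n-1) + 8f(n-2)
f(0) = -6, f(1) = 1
Characteristic equation: x² - x - 8 = 0.
Discriminant Δ = (1)² + 4·(8) = 33.
Roots r₁,₂ = (1 ± √33)/2, so r₁ = \frac{1}{2} + \frac{\sqrt{33}}{2}, r₂ = \frac{1}{2} - \frac{\sqrt{33}}{2}.
General solution: f(n) = A·r₁^n + B·r₂^n.
From the initial conditions, A + B = -6 and r₁A + r₂B = 1.
Since r₁ - r₂ = √33: A = (1 - (-6)r₂)/√33 = -3 + \frac{4 \sqrt{33}}{33}, and B = -6 - A = -3 - \frac{4 \sqrt{33}}{33}.
So f(n) = \left(-3 + \frac{4 \sqrt{33}}{33}\right)\left(\frac{1}{2} + \frac{\sqrt{33}}{2}\right)^n + \left(-3 - \frac{4 \sqrt{33}}{33}\right)\left(\frac{1}{2} - \frac{\sqrt{33}}{2}\right)^n.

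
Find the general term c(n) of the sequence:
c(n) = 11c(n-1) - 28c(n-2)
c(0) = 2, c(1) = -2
Characteristic equation: x² - 11x + 28 = 0, which factors as (x - (4))(x - (7)) = 0.
Roots r₁ = 4, r₂ = 7 (distinct).
General solution: c(n) = A·(4)^n + B·(7)^n.
From c(0) = 2: A + B = 2.
From c(1) = -2: 4A + 7B = -2.
Solving: A = \frac{16}{3}, B = - \frac{10}{3}.
So c(n) = \frac{16 \cdot 4^{n}}{3} - \frac{10 \cdot 7^{n}}{3}.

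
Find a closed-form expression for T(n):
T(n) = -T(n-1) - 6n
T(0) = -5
First-order linear with linear forcing.
Homogeneous solution: T_h(n) = A·(-1)^n.
Try particular T_p(n) = pn + q. Substituting:
  pn + q = -(p(n-1) + q) - 6n.
Matching the n-coefficient: p = -p - 6 ⇒ p = -3.
Matching constants: q = p - q ⇒ q = - \frac{3}{2}.
General: T(n) = A·(-1)^n - 3 n - \frac{3}{2}.
Apply T(0) = -5: A - \frac{3}{2} = -5 ⇒ A = - \frac{7}{2}.
So T(n) = - \frac{7 \left(-1\right)^{n}}{2} - 3 n - \frac{3}{2}.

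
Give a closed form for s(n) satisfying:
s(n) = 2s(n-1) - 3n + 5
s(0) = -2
First-order linear with linear forcing.
Homogeneous solution: s_h(n) = A·(2)^n.
Try particular s_p(n) = pn + q. Substituting:
  pn + q = 2(p(n-1) + q) - 3n + 5.
Matching the n-coefficient: p = 2p - 3 ⇒ p = 3.
Matching constants: q = -2p + 2q + 5 ⇒ q = 1.
General: s(n) = A·(2)^n + 3 n + 1.
Apply s(0) = -2: A + 1 = -2 ⇒ A = -3.
So s(n) = - 3 \cdot 2^{n} + 3 n + 1.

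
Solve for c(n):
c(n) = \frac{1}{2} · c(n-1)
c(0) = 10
Pure geometric recurrence with ratio \frac{1}{2}.
By induction c(n) = c(0) · (\frac{1}{2})^n = 10 \cdot 2^{- n}.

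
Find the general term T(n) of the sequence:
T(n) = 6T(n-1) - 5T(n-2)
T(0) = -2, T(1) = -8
Characteristic equation: x² - 6x + 5 = 0, which factors as (x - (1))(x - (5)) = 0.
Roots r₁ = 1, r₂ = 5 (distinct).
General solution: T(n) = A·(1)^n + B·(5)^n.
From T(0) = -2: A + B = -2.
From T(1) = -8: A + 5B = -8.
Solving: A = - \frac{1}{2}, B = - \frac{3}{2}.
So T(n) = - \frac{3 \cdot 5^{n}}{2} - \frac{1}{2}.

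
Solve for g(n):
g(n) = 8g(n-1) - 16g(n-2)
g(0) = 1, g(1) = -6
Characteristic equation: x² - 8x + 16 = 0, which is (x - (4))².
Repeated root r = 4.
General solution: g(n) = (A + Bn)·(4)^n.
From g(0) = 1: A = 1.
From g(1) = -6: (A + B)·(4) = -6 ⇒ B = - \frac{5}{2}.
So g(n) = \left(1 - \frac{5 n}{2}\right) \cdot (4)^n.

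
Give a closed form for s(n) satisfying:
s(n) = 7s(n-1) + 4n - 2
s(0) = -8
First-order linear with linear forcing.
Homogeneous solution: s_h(n) = A·(7)^n.
Try particular s_p(n) = pn + q. Substituting:
  pn + q = 7(p(n-1) + q) + 4n - 2.
Matching the n-coefficient: p = 7p + 4 ⇒ p = - \frac{2}{3}.
Matching constants: q = -7p + 7q - 2 ⇒ q = - \frac{4}{9}.
General: s(n) = A·(7)^n - \frac{2 n}{3} - \frac{4}{9}.
Apply s(0) = -8: A - \frac{4}{9} = -8 ⇒ A = - \frac{68}{9}.
So s(n) = - \frac{68 \cdot 7^{n}}{9} - \frac{2 n}{3} - \frac{4}{9}.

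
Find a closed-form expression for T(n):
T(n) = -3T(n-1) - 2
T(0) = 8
First-order linear non-homogeneous.
Homogeneous solution: T_h(n) = A·(-3)^n.
Try constant particular solution T_p = K: K = -3K - 2 ⇒ K = - \frac{1}{2}.
General: T(n) = A·(-3)^n - \frac{1}{2}.
Apply T(0) = 8: A - \frac{1}{2} = 8 ⇒ A = \frac{17}{2}.
So T(n) = \frac{17 \left(-3\right)^{n}}{2} - \frac{1}{2}.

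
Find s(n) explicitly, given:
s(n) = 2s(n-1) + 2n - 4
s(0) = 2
First-order linear with linear forcing.
Homogeneous solution: s_h(n) = A·(2)^n.
Try particular s_p(n) = pn + q. Substituting:
  pn + q = 2(p(n-1) + q) + 2n - 4.
Matching the n-coefficient: p = 2p + 2 ⇒ p = -2.
Matching constants: q = -2p + 2q - 4 ⇒ q = 0.
General: s(n) = A·(2)^n - 2 n + 0.
Apply s(0) = 2: A + 0 = 2 ⇒ A = 2.
So s(n) = 2 \cdot 2^{n} - 2 n.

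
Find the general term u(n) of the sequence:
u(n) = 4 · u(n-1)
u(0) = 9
Pure geometric recurrence with ratio 4.
By induction u(n) = u(0) · (4)^n = 9 \cdot 4^{n}.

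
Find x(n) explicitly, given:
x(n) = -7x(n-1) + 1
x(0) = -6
First-order linear non-homogeneous.
Homogeneous solution: x_h(n) = A·(-7)^n.
Try constant particular solution x_p = K: K = -7K + 1 ⇒ K = \frac{1}{8}.
General: x(n) = A·(-7)^n + \frac{1}{8}.
Apply x(0) = -6: A + \frac{1}{8} = -6 ⇒ A = - \frac{49}{8}.
So x(n) = \frac{1}{8} - \frac{49 \left(-7\right)^{n}}{8}.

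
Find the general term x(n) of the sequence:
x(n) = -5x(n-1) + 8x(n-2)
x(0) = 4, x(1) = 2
Characteristic equation: x² + 5x - 8 = 0.
Discriminant Δ = (-5)² + 4·(8) = 57.
Roots r₁,₂ = (-5 ± √57)/2, so r₁ = - \frac{5}{2} + \frac{\sqrt{57}}{2}, r₂ = - \frac{\sqrt{57}}{2} - \frac{5}{2}.
General solution: x(n) = A·r₁^n + B·r₂^n.
From the initial conditions, A + B = 4 and r₁A + r₂B = 2.
Since r₁ - r₂ = √57: A = (2 - (4)r₂)/√57 = \frac{4 \sqrt{57}}{19} + 2, and B = 4 - A = 2 - \frac{4 \sqrt{57}}{19}.
So x(n) = \left(\frac{4 \sqrt{57}}{19} + 2\right)\left(- \frac{5}{2} + \frac{\sqrt{57}}{2}\right)^n + \left(2 - \frac{4 \sqrt{57}}{19}\right)\left(- \frac{\sqrt{57}}{2} - \frac{5}{2}\right)^n.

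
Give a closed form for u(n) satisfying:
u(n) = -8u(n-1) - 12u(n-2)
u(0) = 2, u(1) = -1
Characteristic equation: x² + 8x + 12 = 0, which factors as (x - (-2))(x - (-6)) = 0.
Roots r₁ = -2, r₂ = -6 (distinct).
General solution: u(n) = A·(-2)^n + B·(-6)^n.
From u(0) = 2: A + B = 2.
From u(1) = -1: -2A - 6B = -1.
Solving: A = \frac{11}{4}, B = - \frac{3}{4}.
So u(n) = \frac{11 \left(-2\right)^{n}}{4} - \frac{3 \left(-6\right)^{n}}{4}.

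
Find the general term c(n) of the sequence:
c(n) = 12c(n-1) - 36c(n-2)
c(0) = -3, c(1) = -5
Characteristic equation: x² - 12x + 36 = 0, which is (x - (6))².
Repeated root r = 6.
General solution: c(n) = (A + Bn)·(6)^n.
From c(0) = -3: A = -3.
From c(1) = -5: (A + B)·(6) = -5 ⇒ B = \frac{13}{6}.
So c(n) = \left(\frac{13 n}{6} - 3\right) \cdot (6)^n.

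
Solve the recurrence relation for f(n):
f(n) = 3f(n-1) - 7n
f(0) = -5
First-order linear with linear forcing.
Homogeneous solution: f_h(n) = A·(3)^n.
Try particular f_p(n) = pn + q. Substituting:
  pn + q = 3(p(n-1) + q) - 7n.
Matching the n-coefficient: p = 3p - 7 ⇒ p = \frac{7}{2}.
Matching constants: q = -3p + 3q ⇒ q = \frac{21}{4}.
General: f(n) = A·(3)^n + \frac{7 n}{2} + \frac{21}{4}.
Apply f(0) = -5: A + \frac{21}{4} = -5 ⇒ A = - \frac{41}{4}.
So f(n) = - \frac{41 \cdot 3^{n}}{4} + \frac{7 n}{2} + \frac{21}{4}.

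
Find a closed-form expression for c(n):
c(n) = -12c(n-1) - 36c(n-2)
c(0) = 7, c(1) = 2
Characteristic equation: x² + 12x + 36 = 0, which is (x - (-6))².
Repeated root r = -6.
General solution: c(n) = (A + Bn)·(-6)^n.
From c(0) = 7: A = 7.
From c(1) = 2: (A + B)·(-6) = 2 ⇒ B = - \frac{22}{3}.
So c(n) = \left(7 - \frac{22 n}{3}\right) \cdot (-6)^n.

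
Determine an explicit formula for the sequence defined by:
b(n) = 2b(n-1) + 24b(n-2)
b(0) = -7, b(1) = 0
Characteristic equation: x² - 2x - 24 = 0, which factors as (x - (-4))(x - (6)) = 0.
Roots r₁ = -4, r₂ = 6 (distinct).
General solution: b(n) = A·(-4)^n + B·(6)^n.
From b(0) = -7: A + B = -7.
From b(1) = 0: -4A + 6B = 0.
Solving: A = - \frac{21}{5}, B = - \frac{14}{5}.
So b(n) = - \frac{21 \left(-4\right)^{n}}{5} - \frac{14 \cdot 6^{n}}{5}.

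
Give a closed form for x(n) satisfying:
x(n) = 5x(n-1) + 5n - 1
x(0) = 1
First-order linear with linear forcing.
Homogeneous solution: x_h(n) = A·(5)^n.
Try particular x_p(n) = pn + q. Substituting:
  pn + q = 5(p(n-1) + q) + 5n - 1.
Matching the n-coefficient: p = 5p + 5 ⇒ p = - \frac{5}{4}.
Matching constants: q = -5p + 5q - 1 ⇒ q = - \frac{21}{16}.
General: x(n) = A·(5)^n - \frac{5 n}{4} - \frac{21}{16}.
Apply x(0) = 1: A - \frac{21}{16} = 1 ⇒ A = \frac{37}{16}.
So x(n) = \frac{37 \cdot 5^{n}}{16} - \frac{5 n}{4} - \frac{21}{16}.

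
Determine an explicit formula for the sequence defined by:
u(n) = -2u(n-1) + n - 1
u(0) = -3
First-order linear with linear forcing.
Homogeneous solution: u_h(n) = A·(-2)^n.
Try particular u_p(n) = pn + q. Substituting:
  pn + q = -2(p(n-1) + q) + n - 1.
Matching the n-coefficient: p = -2p + 1 ⇒ p = \frac{1}{3}.
Matching constants: q = 2p - 2q - 1 ⇒ q = - \frac{1}{9}.
General: u(n) = A·(-2)^n + \frac{n}{3} - \frac{1}{9}.
Apply u(0) = -3: A - \frac{1}{9} = -3 ⇒ A = - \frac{26}{9}.
So u(n) = - \frac{26 \left(-2\right)^{n}}{9} + \frac{n}{3} - \frac{1}{9}.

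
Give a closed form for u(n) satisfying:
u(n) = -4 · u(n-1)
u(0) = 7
Pure geometric recurrence with ratio -4.
By induction u(n) = u(0) · (-4)^n = 7 \left(-4\right)^{n}.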